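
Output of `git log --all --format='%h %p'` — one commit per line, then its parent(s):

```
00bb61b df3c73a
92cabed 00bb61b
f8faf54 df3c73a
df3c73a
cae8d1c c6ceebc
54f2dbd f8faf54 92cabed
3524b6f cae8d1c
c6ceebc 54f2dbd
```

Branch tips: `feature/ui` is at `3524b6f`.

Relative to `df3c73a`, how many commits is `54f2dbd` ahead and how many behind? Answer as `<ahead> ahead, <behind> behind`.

4 ahead, 0 behind

Reachable from 54f2dbd: {00bb61b, 54f2dbd, 92cabed, df3c73a, f8faf54}.
Reachable from df3c73a: {df3c73a}.
Only in 54f2dbd's history (ahead): {00bb61b, 54f2dbd, 92cabed, f8faf54} — 4.
Only in df3c73a's history (behind): {} — 0.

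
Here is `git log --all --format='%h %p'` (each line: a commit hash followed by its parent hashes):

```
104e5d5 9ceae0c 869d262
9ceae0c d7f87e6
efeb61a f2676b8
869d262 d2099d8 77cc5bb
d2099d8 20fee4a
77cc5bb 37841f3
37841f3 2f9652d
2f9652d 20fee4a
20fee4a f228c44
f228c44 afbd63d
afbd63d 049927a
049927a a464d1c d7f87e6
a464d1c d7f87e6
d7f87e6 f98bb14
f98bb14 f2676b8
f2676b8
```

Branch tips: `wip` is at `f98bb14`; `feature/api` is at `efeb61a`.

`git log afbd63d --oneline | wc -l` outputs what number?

Walking parent pointers from afbd63d: reachable set = {049927a, a464d1c, afbd63d, d7f87e6, f2676b8, f98bb14}.
That is 6 commits.

6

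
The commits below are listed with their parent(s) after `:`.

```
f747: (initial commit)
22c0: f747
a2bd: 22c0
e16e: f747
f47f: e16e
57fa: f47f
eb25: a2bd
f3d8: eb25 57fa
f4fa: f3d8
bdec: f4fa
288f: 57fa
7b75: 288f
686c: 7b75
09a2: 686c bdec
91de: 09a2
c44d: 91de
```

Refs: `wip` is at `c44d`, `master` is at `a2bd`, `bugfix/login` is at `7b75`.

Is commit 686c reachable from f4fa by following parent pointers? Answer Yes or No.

Ancestors of f4fa: {22c0, 57fa, a2bd, e16e, eb25, f3d8, f47f, f4fa, f747}.
686c is not in that set, so it is not an ancestor of f4fa.

No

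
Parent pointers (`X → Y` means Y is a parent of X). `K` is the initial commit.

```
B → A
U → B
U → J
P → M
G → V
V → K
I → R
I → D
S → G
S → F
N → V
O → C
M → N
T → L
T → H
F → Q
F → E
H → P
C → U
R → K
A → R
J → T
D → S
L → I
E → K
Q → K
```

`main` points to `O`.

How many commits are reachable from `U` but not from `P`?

Reachable from U: {A, B, D, E, F, G, H, I, J, K, L, M, N, P, Q, R, S, T, U, V}.
Reachable from P: {K, M, N, P, V}.
In U's history but not P's: {A, B, D, E, F, G, H, I, J, L, Q, R, S, T, U} — 15 commits.

15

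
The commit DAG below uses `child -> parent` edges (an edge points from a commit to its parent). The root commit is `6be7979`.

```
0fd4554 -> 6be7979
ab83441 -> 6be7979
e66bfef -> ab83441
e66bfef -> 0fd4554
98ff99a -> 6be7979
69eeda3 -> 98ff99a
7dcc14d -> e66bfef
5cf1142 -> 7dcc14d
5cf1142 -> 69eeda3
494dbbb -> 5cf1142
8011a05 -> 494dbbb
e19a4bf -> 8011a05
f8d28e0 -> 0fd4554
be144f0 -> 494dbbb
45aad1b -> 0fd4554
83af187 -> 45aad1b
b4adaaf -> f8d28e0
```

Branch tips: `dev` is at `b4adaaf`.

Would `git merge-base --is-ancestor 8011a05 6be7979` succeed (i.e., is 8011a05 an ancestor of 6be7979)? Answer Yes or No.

No

Ancestors of 6be7979: {6be7979}.
8011a05 is not in that set, so it is not an ancestor of 6be7979.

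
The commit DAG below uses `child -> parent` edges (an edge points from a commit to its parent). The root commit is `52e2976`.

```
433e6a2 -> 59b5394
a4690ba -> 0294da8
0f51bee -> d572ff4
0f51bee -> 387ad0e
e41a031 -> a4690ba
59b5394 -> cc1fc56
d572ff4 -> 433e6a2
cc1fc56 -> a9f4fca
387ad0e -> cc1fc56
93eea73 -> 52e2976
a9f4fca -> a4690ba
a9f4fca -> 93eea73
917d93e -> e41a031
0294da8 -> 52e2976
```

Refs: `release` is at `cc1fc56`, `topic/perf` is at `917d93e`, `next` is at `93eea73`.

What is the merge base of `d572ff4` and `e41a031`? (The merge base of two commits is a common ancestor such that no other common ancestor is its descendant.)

a4690ba

Ancestors of d572ff4: {0294da8, 433e6a2, 52e2976, 59b5394, 93eea73, a4690ba, a9f4fca, cc1fc56, d572ff4}.
Ancestors of e41a031: {0294da8, 52e2976, a4690ba, e41a031}.
Common ancestors: {0294da8, 52e2976, a4690ba}.
Among these, a4690ba is not an ancestor of any other common ancestor — it is the merge base.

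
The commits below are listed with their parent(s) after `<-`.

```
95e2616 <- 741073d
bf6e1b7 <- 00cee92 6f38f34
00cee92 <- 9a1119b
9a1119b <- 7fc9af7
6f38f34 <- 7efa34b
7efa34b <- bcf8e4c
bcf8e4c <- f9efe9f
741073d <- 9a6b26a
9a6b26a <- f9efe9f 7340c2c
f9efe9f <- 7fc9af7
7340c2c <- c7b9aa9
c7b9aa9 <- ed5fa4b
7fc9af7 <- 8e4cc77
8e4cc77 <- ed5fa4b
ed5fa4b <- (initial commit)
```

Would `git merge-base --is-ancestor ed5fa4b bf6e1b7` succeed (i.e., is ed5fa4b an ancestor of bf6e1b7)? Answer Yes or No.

Ancestors of bf6e1b7 (commits reachable by following parents): {00cee92, 6f38f34, 7efa34b, 7fc9af7, 8e4cc77, 9a1119b, bcf8e4c, bf6e1b7, ed5fa4b, f9efe9f}.
ed5fa4b is in that set, so it is an ancestor of bf6e1b7.

Yes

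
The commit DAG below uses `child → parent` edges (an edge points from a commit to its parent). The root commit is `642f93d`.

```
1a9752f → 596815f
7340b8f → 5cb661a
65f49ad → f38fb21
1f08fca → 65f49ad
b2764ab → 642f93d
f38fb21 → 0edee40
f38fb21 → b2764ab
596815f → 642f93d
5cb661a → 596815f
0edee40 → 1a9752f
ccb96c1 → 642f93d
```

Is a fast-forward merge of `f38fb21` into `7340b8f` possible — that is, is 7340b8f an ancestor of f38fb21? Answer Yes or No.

No

A fast-forward from 7340b8f to f38fb21 is possible iff 7340b8f is an ancestor of f38fb21.
Ancestors of f38fb21: {0edee40, 1a9752f, 596815f, 642f93d, b2764ab, f38fb21}.
7340b8f is not among them, so fast-forward is not possible.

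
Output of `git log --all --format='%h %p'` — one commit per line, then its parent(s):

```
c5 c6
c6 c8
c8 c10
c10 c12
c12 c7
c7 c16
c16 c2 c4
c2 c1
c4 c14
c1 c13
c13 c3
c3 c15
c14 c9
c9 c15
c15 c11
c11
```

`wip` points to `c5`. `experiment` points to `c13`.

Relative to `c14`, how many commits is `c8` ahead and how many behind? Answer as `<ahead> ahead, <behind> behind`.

10 ahead, 0 behind

Reachable from c8: {c1, c10, c11, c12, c13, c14, c15, c16, c2, c3, c4, c7, c8, c9}.
Reachable from c14: {c11, c14, c15, c9}.
Only in c8's history (ahead): {c1, c10, c12, c13, c16, c2, c3, c4, c7, c8} — 10.
Only in c14's history (behind): {} — 0.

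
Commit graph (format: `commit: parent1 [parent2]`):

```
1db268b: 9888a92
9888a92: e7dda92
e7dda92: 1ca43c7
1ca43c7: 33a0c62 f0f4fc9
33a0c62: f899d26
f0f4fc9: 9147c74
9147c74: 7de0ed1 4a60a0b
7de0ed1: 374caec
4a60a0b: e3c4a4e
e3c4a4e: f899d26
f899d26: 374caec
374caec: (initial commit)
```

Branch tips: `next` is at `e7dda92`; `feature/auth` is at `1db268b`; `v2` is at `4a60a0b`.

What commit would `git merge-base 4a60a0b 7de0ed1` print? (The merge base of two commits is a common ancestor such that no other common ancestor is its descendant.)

Ancestors of 4a60a0b: {374caec, 4a60a0b, e3c4a4e, f899d26}.
Ancestors of 7de0ed1: {374caec, 7de0ed1}.
Common ancestors: {374caec}.
The only common ancestor is 374caec, so it is the merge base.

374caec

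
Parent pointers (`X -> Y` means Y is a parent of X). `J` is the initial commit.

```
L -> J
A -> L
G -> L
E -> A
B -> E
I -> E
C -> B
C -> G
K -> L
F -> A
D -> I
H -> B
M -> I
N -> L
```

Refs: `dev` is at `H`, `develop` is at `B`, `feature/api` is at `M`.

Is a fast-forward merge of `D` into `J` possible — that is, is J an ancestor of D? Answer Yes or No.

Yes

A fast-forward from J to D is possible iff J is an ancestor of D.
Ancestors of D: {A, D, E, I, J, L}.
J is among them, so fast-forward is possible.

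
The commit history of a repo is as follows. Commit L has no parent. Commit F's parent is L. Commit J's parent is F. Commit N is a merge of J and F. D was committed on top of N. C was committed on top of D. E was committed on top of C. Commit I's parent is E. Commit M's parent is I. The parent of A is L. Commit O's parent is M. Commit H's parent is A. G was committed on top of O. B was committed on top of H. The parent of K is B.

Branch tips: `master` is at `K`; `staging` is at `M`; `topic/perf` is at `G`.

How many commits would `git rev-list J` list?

3

Walking parent pointers from J: reachable set = {F, J, L}.
That is 3 commits.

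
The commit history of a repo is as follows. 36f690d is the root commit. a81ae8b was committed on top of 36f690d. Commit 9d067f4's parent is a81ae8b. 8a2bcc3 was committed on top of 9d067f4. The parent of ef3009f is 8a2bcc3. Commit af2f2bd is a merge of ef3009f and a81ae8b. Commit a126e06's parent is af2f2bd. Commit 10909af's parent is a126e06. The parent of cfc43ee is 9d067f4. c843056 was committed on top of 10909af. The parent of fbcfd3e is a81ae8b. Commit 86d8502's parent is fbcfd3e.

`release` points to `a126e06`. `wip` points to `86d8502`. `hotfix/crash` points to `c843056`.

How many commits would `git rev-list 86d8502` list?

4

Walking parent pointers from 86d8502: reachable set = {36f690d, 86d8502, a81ae8b, fbcfd3e}.
That is 4 commits.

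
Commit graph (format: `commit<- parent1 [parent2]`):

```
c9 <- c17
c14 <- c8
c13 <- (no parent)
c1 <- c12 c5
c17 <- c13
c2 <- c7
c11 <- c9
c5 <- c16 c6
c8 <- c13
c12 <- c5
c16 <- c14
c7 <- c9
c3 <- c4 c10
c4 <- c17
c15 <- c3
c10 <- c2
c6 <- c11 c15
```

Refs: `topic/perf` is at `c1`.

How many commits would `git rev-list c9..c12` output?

Reachable from c12: {c10, c11, c12, c13, c14, c15, c16, c17, c2, c3, c4, c5, c6, c7, c8, c9}.
Reachable from c9: {c13, c17, c9}.
In c12's history but not c9's: {c10, c11, c12, c14, c15, c16, c2, c3, c4, c5, c6, c7, c8} — 13 commits.

13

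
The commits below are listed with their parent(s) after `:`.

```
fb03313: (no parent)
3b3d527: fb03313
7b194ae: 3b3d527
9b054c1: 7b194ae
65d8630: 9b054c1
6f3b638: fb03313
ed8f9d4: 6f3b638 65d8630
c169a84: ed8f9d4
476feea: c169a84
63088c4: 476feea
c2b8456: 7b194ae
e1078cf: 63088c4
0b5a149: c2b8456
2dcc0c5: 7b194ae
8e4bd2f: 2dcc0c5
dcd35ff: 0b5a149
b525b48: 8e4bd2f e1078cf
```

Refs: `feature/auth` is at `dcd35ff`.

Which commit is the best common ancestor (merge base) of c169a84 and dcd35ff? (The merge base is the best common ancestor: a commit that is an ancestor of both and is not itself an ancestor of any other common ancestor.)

Ancestors of c169a84: {3b3d527, 65d8630, 6f3b638, 7b194ae, 9b054c1, c169a84, ed8f9d4, fb03313}.
Ancestors of dcd35ff: {0b5a149, 3b3d527, 7b194ae, c2b8456, dcd35ff, fb03313}.
Common ancestors: {3b3d527, 7b194ae, fb03313}.
Among these, 7b194ae is not an ancestor of any other common ancestor — it is the merge base.

7b194ae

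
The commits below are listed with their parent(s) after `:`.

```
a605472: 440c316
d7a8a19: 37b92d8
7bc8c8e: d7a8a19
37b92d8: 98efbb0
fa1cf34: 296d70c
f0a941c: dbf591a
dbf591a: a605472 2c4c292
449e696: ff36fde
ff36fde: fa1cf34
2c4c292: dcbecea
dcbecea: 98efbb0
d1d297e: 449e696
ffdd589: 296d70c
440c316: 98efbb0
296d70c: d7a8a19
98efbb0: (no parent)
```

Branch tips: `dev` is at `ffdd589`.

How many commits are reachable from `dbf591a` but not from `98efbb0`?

5

Reachable from dbf591a: {2c4c292, 440c316, 98efbb0, a605472, dbf591a, dcbecea}.
Reachable from 98efbb0: {98efbb0}.
In dbf591a's history but not 98efbb0's: {2c4c292, 440c316, a605472, dbf591a, dcbecea} — 5 commits.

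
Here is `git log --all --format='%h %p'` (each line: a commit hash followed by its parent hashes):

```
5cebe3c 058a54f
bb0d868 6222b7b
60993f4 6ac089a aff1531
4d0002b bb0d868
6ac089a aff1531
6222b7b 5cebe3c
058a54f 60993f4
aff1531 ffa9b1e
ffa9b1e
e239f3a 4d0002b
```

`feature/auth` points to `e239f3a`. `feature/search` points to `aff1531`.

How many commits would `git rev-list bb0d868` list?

8

Walking parent pointers from bb0d868: reachable set = {058a54f, 5cebe3c, 60993f4, 6222b7b, 6ac089a, aff1531, bb0d868, ffa9b1e}.
That is 8 commits.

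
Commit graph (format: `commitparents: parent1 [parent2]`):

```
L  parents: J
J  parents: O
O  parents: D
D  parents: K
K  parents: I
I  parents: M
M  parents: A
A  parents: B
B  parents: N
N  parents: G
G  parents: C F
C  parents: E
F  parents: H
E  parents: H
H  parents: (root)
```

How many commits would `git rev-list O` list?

13

Walking parent pointers from O: reachable set = {A, B, C, D, E, F, G, H, I, K, M, N, O}.
That is 13 commits.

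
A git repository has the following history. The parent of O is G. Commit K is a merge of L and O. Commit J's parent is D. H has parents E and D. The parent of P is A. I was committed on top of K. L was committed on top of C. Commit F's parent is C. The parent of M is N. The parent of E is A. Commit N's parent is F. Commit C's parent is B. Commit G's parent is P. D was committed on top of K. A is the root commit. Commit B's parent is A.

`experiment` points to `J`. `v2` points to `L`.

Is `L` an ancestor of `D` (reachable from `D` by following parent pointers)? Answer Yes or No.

Ancestors of D (commits reachable by following parents): {A, B, C, D, G, K, L, O, P}.
L is in that set, so it is an ancestor of D.

Yes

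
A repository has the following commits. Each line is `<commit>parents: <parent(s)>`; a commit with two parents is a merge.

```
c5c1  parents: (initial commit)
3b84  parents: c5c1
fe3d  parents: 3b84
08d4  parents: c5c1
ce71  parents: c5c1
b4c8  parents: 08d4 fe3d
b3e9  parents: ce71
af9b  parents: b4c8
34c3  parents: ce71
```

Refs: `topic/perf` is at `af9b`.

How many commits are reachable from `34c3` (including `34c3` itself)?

Walking parent pointers from 34c3: reachable set = {34c3, c5c1, ce71}.
That is 3 commits.

3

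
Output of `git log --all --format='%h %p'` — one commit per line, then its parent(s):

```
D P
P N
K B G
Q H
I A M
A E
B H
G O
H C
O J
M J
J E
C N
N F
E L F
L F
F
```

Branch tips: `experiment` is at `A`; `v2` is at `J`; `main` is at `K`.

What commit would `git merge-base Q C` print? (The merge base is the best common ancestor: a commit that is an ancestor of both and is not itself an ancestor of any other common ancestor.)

Ancestors of Q: {C, F, H, N, Q}.
Ancestors of C: {C, F, N}.
Common ancestors: {C, F, N}.
Among these, C is not an ancestor of any other common ancestor — it is the merge base.

C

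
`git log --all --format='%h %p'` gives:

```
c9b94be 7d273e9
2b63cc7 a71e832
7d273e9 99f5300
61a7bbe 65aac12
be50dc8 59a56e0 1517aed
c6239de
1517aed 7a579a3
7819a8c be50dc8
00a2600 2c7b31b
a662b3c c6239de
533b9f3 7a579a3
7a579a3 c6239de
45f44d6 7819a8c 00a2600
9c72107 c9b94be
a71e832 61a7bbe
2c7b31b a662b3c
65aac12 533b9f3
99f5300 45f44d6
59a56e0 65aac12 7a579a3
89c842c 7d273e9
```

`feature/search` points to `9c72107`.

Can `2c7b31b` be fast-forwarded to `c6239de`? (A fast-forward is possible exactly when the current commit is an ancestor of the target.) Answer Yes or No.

A fast-forward from 2c7b31b to c6239de is possible iff 2c7b31b is an ancestor of c6239de.
Ancestors of c6239de: {c6239de}.
2c7b31b is not among them, so fast-forward is not possible.

No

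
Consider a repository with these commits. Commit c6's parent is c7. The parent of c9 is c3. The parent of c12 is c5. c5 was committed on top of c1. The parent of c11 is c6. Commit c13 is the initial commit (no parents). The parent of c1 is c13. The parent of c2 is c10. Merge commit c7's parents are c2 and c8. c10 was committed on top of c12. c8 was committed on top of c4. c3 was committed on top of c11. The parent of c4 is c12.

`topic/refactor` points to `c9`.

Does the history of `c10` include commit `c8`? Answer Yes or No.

Ancestors of c10: {c1, c10, c12, c13, c5}.
c8 is not in that set, so it is not an ancestor of c10.

No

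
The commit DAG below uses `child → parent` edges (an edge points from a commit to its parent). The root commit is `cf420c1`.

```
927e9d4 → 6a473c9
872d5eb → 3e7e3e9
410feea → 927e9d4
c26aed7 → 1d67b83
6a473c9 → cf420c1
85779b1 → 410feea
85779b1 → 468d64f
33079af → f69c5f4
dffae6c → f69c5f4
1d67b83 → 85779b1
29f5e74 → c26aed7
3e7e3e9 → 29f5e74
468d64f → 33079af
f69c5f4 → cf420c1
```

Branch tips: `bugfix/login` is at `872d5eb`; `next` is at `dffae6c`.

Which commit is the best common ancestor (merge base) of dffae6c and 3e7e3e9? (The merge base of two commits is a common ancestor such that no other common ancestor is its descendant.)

Ancestors of dffae6c: {cf420c1, dffae6c, f69c5f4}.
Ancestors of 3e7e3e9: {1d67b83, 29f5e74, 33079af, 3e7e3e9, 410feea, 468d64f, 6a473c9, 85779b1, 927e9d4, c26aed7, cf420c1, f69c5f4}.
Common ancestors: {cf420c1, f69c5f4}.
Among these, f69c5f4 is not an ancestor of any other common ancestor — it is the merge base.

f69c5f4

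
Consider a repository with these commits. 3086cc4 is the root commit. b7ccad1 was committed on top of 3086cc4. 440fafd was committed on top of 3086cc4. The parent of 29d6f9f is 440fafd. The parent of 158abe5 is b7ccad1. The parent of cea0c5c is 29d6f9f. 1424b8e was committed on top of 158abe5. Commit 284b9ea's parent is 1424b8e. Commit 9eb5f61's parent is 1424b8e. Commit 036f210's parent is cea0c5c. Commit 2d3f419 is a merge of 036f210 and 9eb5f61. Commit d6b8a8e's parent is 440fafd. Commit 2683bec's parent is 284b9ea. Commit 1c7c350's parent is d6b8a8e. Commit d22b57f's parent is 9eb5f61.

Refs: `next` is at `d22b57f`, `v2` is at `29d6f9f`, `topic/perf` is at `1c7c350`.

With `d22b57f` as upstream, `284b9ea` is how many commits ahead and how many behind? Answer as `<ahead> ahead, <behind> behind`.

Reachable from 284b9ea: {1424b8e, 158abe5, 284b9ea, 3086cc4, b7ccad1}.
Reachable from d22b57f: {1424b8e, 158abe5, 3086cc4, 9eb5f61, b7ccad1, d22b57f}.
Only in 284b9ea's history (ahead): {284b9ea} — 1.
Only in d22b57f's history (behind): {9eb5f61, d22b57f} — 2.

1 ahead, 2 behind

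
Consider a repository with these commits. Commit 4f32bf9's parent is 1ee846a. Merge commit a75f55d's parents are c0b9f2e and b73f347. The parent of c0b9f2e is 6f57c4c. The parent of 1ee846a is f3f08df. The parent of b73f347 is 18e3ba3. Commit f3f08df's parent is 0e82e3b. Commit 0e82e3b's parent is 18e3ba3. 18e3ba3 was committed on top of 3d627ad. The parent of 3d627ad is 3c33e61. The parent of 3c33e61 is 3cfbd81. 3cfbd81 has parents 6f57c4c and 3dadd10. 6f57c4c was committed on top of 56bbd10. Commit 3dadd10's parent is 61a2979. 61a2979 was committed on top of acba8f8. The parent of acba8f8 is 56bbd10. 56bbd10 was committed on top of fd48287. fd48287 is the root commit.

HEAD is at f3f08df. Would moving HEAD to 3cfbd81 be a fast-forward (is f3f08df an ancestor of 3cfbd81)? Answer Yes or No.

A fast-forward from f3f08df to 3cfbd81 is possible iff f3f08df is an ancestor of 3cfbd81.
Ancestors of 3cfbd81: {3cfbd81, 3dadd10, 56bbd10, 61a2979, 6f57c4c, acba8f8, fd48287}.
f3f08df is not among them, so fast-forward is not possible.

No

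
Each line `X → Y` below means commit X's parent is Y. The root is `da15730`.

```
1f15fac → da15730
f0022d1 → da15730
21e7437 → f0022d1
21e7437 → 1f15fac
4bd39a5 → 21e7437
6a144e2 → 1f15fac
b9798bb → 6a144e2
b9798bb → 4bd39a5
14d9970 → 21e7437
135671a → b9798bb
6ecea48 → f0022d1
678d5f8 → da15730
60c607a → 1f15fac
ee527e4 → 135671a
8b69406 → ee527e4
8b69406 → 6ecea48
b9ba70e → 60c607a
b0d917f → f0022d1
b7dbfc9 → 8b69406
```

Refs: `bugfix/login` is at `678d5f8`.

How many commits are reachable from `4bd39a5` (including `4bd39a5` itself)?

Walking parent pointers from 4bd39a5: reachable set = {1f15fac, 21e7437, 4bd39a5, da15730, f0022d1}.
That is 5 commits.

5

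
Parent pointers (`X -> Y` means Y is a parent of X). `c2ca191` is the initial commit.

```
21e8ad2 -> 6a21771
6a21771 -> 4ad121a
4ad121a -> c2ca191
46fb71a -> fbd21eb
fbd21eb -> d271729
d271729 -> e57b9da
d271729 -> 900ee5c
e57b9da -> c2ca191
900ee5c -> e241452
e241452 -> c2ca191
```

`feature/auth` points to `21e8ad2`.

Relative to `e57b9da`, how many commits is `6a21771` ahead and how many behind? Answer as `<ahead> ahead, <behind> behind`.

2 ahead, 1 behind

Reachable from 6a21771: {4ad121a, 6a21771, c2ca191}.
Reachable from e57b9da: {c2ca191, e57b9da}.
Only in 6a21771's history (ahead): {4ad121a, 6a21771} — 2.
Only in e57b9da's history (behind): {e57b9da} — 1.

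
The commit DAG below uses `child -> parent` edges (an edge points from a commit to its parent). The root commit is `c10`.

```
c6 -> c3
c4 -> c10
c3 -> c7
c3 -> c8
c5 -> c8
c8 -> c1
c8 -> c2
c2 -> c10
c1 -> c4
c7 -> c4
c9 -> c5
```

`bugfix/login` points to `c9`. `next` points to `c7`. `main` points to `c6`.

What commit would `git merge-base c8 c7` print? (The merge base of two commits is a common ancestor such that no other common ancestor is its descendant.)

Ancestors of c8: {c1, c10, c2, c4, c8}.
Ancestors of c7: {c10, c4, c7}.
Common ancestors: {c10, c4}.
Among these, c4 is not an ancestor of any other common ancestor — it is the merge base.

c4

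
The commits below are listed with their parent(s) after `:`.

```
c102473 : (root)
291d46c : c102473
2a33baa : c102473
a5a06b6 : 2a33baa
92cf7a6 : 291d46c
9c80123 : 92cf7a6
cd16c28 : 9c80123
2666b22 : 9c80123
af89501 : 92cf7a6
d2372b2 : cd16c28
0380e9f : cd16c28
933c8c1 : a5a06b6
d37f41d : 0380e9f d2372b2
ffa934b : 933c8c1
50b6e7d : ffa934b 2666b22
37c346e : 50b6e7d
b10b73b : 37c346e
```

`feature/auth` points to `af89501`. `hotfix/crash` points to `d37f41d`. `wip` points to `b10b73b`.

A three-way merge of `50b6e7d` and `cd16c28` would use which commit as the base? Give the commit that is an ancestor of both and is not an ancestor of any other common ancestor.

Ancestors of 50b6e7d: {2666b22, 291d46c, 2a33baa, 50b6e7d, 92cf7a6, 933c8c1, 9c80123, a5a06b6, c102473, ffa934b}.
Ancestors of cd16c28: {291d46c, 92cf7a6, 9c80123, c102473, cd16c28}.
Common ancestors: {291d46c, 92cf7a6, 9c80123, c102473}.
Among these, 9c80123 is not an ancestor of any other common ancestor — it is the merge base.

9c80123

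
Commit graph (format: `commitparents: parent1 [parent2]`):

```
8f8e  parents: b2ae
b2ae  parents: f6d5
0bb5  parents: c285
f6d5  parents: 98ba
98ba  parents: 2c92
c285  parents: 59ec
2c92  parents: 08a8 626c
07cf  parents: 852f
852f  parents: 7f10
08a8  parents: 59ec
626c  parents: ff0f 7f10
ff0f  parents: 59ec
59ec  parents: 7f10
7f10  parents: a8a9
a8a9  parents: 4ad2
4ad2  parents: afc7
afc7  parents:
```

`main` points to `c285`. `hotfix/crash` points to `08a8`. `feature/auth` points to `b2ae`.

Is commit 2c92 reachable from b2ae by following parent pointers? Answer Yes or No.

Yes

Ancestors of b2ae (commits reachable by following parents): {08a8, 2c92, 4ad2, 59ec, 626c, 7f10, 98ba, a8a9, afc7, b2ae, f6d5, ff0f}.
2c92 is in that set, so it is an ancestor of b2ae.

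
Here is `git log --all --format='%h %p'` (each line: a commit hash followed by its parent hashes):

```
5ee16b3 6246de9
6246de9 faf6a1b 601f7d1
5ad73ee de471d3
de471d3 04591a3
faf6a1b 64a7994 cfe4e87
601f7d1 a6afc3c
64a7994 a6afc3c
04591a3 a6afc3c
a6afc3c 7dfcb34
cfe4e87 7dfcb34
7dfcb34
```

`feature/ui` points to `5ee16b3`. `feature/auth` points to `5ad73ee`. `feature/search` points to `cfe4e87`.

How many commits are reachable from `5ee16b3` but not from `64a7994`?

5

Reachable from 5ee16b3: {5ee16b3, 601f7d1, 6246de9, 64a7994, 7dfcb34, a6afc3c, cfe4e87, faf6a1b}.
Reachable from 64a7994: {64a7994, 7dfcb34, a6afc3c}.
In 5ee16b3's history but not 64a7994's: {5ee16b3, 601f7d1, 6246de9, cfe4e87, faf6a1b} — 5 commits.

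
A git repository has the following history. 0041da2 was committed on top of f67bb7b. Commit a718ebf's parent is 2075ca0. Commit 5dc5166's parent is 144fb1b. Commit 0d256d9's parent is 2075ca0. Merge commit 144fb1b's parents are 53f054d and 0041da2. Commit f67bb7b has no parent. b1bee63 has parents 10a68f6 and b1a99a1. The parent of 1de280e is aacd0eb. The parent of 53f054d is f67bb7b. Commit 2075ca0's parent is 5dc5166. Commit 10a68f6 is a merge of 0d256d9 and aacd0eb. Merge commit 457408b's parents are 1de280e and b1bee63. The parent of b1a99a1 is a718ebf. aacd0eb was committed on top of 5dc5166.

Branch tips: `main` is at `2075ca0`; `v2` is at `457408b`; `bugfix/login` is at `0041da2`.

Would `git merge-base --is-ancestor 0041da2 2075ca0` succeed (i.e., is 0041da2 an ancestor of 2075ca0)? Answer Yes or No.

Yes

Ancestors of 2075ca0 (commits reachable by following parents): {0041da2, 144fb1b, 2075ca0, 53f054d, 5dc5166, f67bb7b}.
0041da2 is in that set, so it is an ancestor of 2075ca0.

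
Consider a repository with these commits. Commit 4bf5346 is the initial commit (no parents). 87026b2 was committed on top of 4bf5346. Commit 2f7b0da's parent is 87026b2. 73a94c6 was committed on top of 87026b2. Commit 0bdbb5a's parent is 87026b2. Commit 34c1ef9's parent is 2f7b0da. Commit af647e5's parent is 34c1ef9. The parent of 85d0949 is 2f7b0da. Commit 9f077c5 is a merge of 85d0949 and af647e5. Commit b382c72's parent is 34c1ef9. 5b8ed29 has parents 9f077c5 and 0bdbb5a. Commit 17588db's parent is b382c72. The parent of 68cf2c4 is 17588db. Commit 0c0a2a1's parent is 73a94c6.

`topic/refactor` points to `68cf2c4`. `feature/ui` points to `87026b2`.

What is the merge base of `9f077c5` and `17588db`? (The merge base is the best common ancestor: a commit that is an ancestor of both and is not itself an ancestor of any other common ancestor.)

Ancestors of 9f077c5: {2f7b0da, 34c1ef9, 4bf5346, 85d0949, 87026b2, 9f077c5, af647e5}.
Ancestors of 17588db: {17588db, 2f7b0da, 34c1ef9, 4bf5346, 87026b2, b382c72}.
Common ancestors: {2f7b0da, 34c1ef9, 4bf5346, 87026b2}.
Among these, 34c1ef9 is not an ancestor of any other common ancestor — it is the merge base.

34c1ef9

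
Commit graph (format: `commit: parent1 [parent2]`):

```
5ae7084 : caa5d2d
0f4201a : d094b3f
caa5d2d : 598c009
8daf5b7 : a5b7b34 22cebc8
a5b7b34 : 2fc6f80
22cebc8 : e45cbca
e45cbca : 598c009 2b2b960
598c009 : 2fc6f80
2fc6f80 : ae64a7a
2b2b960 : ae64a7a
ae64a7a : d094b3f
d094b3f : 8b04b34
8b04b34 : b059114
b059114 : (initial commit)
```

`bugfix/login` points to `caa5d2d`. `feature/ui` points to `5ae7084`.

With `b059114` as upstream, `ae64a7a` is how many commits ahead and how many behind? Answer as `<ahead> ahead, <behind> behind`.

Reachable from ae64a7a: {8b04b34, ae64a7a, b059114, d094b3f}.
Reachable from b059114: {b059114}.
Only in ae64a7a's history (ahead): {8b04b34, ae64a7a, d094b3f} — 3.
Only in b059114's history (behind): {} — 0.

3 ahead, 0 behind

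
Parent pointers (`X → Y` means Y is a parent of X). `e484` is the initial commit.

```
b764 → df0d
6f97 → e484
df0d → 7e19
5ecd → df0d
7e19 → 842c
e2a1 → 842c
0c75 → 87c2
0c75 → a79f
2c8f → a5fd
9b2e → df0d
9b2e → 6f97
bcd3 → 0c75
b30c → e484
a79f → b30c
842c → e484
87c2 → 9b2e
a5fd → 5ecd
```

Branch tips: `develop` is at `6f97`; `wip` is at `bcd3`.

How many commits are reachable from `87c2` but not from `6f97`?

5

Reachable from 87c2: {6f97, 7e19, 842c, 87c2, 9b2e, df0d, e484}.
Reachable from 6f97: {6f97, e484}.
In 87c2's history but not 6f97's: {7e19, 842c, 87c2, 9b2e, df0d} — 5 commits.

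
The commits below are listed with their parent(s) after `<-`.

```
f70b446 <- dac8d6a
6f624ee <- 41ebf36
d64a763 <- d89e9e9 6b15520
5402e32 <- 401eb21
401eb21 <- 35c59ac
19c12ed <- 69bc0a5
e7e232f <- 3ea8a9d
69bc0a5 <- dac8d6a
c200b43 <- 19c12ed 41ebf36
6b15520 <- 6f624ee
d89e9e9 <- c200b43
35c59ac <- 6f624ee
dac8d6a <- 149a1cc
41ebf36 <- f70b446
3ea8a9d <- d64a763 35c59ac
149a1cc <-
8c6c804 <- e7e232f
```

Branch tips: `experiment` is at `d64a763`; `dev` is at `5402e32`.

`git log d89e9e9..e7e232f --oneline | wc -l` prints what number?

Reachable from e7e232f: {149a1cc, 19c12ed, 35c59ac, 3ea8a9d, 41ebf36, 69bc0a5, 6b15520, 6f624ee, c200b43, d64a763, d89e9e9, dac8d6a, e7e232f, f70b446}.
Reachable from d89e9e9: {149a1cc, 19c12ed, 41ebf36, 69bc0a5, c200b43, d89e9e9, dac8d6a, f70b446}.
In e7e232f's history but not d89e9e9's: {35c59ac, 3ea8a9d, 6b15520, 6f624ee, d64a763, e7e232f} — 6 commits.

6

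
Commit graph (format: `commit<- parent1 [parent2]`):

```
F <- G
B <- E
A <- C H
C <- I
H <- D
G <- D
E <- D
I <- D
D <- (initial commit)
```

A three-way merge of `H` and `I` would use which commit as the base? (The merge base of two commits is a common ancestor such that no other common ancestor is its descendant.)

D

Ancestors of H: {D, H}.
Ancestors of I: {D, I}.
Common ancestors: {D}.
The only common ancestor is D, so it is the merge base.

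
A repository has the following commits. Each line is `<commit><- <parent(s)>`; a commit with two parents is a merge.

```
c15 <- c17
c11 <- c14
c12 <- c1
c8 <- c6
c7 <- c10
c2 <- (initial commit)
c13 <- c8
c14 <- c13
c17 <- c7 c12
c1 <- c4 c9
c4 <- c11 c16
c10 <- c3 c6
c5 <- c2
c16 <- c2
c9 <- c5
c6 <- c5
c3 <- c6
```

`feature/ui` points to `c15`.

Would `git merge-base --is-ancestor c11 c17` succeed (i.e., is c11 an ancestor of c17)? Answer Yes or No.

Yes

Ancestors of c17 (commits reachable by following parents): {c1, c10, c11, c12, c13, c14, c16, c17, c2, c3, c4, c5, c6, c7, c8, c9}.
c11 is in that set, so it is an ancestor of c17.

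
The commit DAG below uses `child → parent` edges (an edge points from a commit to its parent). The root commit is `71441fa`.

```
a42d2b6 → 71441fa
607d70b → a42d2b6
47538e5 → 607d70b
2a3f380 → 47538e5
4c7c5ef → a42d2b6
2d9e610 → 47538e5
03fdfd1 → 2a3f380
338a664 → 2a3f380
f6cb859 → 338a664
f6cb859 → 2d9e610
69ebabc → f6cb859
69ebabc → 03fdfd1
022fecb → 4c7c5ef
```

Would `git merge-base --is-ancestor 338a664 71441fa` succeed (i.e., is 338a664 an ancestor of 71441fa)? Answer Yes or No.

Ancestors of 71441fa: {71441fa}.
338a664 is not in that set, so it is not an ancestor of 71441fa.

No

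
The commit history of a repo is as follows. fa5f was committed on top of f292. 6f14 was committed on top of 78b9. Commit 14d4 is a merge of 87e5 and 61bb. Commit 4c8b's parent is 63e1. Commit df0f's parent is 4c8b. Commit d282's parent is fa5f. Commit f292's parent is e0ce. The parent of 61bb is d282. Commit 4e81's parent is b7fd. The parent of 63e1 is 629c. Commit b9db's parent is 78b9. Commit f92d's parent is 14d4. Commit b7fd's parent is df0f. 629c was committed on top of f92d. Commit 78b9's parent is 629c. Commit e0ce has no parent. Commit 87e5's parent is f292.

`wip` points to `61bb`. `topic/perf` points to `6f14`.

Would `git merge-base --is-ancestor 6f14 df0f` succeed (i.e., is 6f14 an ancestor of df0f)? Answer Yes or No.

Ancestors of df0f: {14d4, 4c8b, 61bb, 629c, 63e1, 87e5, d282, df0f, e0ce, f292, f92d, fa5f}.
6f14 is not in that set, so it is not an ancestor of df0f.

No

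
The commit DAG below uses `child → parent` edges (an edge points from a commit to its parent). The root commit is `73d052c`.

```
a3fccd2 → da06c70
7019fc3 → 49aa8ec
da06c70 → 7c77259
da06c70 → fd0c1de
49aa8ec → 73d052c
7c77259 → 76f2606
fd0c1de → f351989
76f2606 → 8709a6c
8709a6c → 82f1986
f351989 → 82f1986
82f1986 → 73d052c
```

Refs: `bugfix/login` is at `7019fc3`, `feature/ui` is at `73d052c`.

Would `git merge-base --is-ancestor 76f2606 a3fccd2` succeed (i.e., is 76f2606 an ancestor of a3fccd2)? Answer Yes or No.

Yes

Ancestors of a3fccd2 (commits reachable by following parents): {73d052c, 76f2606, 7c77259, 82f1986, 8709a6c, a3fccd2, da06c70, f351989, fd0c1de}.
76f2606 is in that set, so it is an ancestor of a3fccd2.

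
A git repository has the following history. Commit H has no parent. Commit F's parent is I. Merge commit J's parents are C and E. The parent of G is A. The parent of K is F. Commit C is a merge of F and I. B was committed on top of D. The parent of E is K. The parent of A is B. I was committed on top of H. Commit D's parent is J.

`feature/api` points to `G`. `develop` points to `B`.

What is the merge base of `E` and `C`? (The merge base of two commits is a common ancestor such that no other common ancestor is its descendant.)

F

Ancestors of E: {E, F, H, I, K}.
Ancestors of C: {C, F, H, I}.
Common ancestors: {F, H, I}.
Among these, F is not an ancestor of any other common ancestor — it is the merge base.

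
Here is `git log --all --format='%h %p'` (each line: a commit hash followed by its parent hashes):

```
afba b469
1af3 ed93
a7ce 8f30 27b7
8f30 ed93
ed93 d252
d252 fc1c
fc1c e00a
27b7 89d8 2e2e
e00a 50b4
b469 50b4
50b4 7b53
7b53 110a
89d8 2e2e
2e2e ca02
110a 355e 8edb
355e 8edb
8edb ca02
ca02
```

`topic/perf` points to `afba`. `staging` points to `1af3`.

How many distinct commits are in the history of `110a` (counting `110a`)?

Walking parent pointers from 110a: reachable set = {110a, 355e, 8edb, ca02}.
That is 4 commits.

4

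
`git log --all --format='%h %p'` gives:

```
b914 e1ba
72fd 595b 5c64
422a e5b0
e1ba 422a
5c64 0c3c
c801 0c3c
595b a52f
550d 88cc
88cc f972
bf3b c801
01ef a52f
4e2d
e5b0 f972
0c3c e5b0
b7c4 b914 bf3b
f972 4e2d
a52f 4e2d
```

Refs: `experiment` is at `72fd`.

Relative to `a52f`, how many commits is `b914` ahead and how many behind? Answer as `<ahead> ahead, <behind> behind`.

Reachable from b914: {422a, 4e2d, b914, e1ba, e5b0, f972}.
Reachable from a52f: {4e2d, a52f}.
Only in b914's history (ahead): {422a, b914, e1ba, e5b0, f972} — 5.
Only in a52f's history (behind): {a52f} — 1.

5 ahead, 1 behind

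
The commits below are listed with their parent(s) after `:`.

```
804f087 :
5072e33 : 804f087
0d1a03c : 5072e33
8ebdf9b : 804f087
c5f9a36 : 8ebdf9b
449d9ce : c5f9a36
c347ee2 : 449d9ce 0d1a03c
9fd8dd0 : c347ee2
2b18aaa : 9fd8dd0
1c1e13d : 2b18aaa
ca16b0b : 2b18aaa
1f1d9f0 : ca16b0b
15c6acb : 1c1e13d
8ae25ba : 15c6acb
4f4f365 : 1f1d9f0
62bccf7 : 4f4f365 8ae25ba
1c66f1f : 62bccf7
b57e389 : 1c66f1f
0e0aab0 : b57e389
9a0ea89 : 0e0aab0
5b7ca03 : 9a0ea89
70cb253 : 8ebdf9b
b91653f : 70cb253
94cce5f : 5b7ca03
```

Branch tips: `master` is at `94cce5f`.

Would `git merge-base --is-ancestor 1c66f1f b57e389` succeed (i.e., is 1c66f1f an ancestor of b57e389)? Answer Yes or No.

Ancestors of b57e389 (commits reachable by following parents): {0d1a03c, 15c6acb, 1c1e13d, 1c66f1f, 1f1d9f0, 2b18aaa, 449d9ce, 4f4f365, 5072e33, 62bccf7, 804f087, 8ae25ba, 8ebdf9b, 9fd8dd0, b57e389, c347ee2, c5f9a36, ca16b0b}.
1c66f1f is in that set, so it is an ancestor of b57e389.

Yes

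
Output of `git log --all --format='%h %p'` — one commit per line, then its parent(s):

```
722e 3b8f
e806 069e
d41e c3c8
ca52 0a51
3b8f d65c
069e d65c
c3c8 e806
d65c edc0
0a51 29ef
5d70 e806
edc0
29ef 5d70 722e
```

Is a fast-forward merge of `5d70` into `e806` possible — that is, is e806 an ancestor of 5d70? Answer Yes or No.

A fast-forward from e806 to 5d70 is possible iff e806 is an ancestor of 5d70.
Ancestors of 5d70: {069e, 5d70, d65c, e806, edc0}.
e806 is among them, so fast-forward is possible.

Yes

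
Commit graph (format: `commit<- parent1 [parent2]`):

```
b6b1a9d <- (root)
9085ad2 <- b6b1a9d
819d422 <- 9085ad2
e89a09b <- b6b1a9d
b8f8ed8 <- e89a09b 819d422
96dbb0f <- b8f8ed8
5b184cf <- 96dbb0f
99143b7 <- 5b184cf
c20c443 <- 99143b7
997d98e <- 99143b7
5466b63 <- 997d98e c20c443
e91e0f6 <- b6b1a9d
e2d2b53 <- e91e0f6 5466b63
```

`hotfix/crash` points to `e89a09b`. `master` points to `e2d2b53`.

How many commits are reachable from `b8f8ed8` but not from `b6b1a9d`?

4

Reachable from b8f8ed8: {819d422, 9085ad2, b6b1a9d, b8f8ed8, e89a09b}.
Reachable from b6b1a9d: {b6b1a9d}.
In b8f8ed8's history but not b6b1a9d's: {819d422, 9085ad2, b8f8ed8, e89a09b} — 4 commits.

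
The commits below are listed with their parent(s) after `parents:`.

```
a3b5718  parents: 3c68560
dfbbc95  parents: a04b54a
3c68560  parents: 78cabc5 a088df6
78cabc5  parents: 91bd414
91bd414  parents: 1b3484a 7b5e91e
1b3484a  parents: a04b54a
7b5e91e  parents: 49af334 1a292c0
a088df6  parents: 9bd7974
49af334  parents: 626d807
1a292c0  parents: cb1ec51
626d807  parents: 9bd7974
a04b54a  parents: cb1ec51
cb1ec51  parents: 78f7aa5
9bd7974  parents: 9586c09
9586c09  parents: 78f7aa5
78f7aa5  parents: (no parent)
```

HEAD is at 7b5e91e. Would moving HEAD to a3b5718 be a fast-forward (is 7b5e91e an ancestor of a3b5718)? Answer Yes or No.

A fast-forward from 7b5e91e to a3b5718 is possible iff 7b5e91e is an ancestor of a3b5718.
Ancestors of a3b5718: {1a292c0, 1b3484a, 3c68560, 49af334, 626d807, 78cabc5, 78f7aa5, 7b5e91e, 91bd414, 9586c09, 9bd7974, a04b54a, a088df6, a3b5718, cb1ec51}.
7b5e91e is among them, so fast-forward is possible.

Yes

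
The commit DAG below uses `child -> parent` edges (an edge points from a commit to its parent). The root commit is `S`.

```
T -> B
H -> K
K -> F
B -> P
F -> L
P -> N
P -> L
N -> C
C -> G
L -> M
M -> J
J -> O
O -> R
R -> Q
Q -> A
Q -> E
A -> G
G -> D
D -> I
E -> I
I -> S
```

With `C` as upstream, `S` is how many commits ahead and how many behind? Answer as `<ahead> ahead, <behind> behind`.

0 ahead, 4 behind

Reachable from S: {S}.
Reachable from C: {C, D, G, I, S}.
Only in S's history (ahead): {} — 0.
Only in C's history (behind): {C, D, G, I} — 4.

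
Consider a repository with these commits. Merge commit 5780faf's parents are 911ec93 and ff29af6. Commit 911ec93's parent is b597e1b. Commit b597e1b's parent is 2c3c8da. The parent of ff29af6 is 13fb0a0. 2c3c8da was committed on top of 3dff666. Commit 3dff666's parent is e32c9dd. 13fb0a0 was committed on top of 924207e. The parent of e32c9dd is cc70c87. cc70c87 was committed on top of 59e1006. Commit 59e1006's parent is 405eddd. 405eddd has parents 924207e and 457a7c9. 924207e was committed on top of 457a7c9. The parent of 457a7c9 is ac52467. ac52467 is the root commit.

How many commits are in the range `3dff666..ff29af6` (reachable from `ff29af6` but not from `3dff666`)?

2

Reachable from ff29af6: {13fb0a0, 457a7c9, 924207e, ac52467, ff29af6}.
Reachable from 3dff666: {3dff666, 405eddd, 457a7c9, 59e1006, 924207e, ac52467, cc70c87, e32c9dd}.
In ff29af6's history but not 3dff666's: {13fb0a0, ff29af6} — 2 commits.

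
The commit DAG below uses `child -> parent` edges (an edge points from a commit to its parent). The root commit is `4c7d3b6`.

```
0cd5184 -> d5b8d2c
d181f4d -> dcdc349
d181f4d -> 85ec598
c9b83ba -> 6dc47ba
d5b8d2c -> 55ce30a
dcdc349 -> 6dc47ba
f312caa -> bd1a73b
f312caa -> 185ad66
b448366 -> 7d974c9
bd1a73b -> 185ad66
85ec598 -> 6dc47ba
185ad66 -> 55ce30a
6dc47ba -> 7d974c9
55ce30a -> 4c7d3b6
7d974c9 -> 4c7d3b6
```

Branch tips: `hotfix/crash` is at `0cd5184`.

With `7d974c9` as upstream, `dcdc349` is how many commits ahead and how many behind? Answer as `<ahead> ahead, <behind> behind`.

Reachable from dcdc349: {4c7d3b6, 6dc47ba, 7d974c9, dcdc349}.
Reachable from 7d974c9: {4c7d3b6, 7d974c9}.
Only in dcdc349's history (ahead): {6dc47ba, dcdc349} — 2.
Only in 7d974c9's history (behind): {} — 0.

2 ahead, 0 behind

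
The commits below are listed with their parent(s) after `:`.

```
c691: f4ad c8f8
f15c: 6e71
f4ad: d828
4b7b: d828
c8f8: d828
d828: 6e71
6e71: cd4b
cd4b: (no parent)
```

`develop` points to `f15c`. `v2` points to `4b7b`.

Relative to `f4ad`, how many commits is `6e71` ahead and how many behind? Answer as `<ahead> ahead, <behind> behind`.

Reachable from 6e71: {6e71, cd4b}.
Reachable from f4ad: {6e71, cd4b, d828, f4ad}.
Only in 6e71's history (ahead): {} — 0.
Only in f4ad's history (behind): {d828, f4ad} — 2.

0 ahead, 2 behind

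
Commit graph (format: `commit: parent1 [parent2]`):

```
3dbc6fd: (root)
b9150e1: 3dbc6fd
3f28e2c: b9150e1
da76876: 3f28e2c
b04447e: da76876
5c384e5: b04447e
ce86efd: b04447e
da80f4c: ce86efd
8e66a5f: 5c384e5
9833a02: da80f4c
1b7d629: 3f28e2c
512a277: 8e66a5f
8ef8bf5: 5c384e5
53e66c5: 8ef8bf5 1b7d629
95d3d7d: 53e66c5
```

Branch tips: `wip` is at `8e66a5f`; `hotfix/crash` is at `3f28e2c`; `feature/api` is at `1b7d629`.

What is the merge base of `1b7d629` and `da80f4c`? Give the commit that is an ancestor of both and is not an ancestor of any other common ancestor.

3f28e2c

Ancestors of 1b7d629: {1b7d629, 3dbc6fd, 3f28e2c, b9150e1}.
Ancestors of da80f4c: {3dbc6fd, 3f28e2c, b04447e, b9150e1, ce86efd, da76876, da80f4c}.
Common ancestors: {3dbc6fd, 3f28e2c, b9150e1}.
Among these, 3f28e2c is not an ancestor of any other common ancestor — it is the merge base.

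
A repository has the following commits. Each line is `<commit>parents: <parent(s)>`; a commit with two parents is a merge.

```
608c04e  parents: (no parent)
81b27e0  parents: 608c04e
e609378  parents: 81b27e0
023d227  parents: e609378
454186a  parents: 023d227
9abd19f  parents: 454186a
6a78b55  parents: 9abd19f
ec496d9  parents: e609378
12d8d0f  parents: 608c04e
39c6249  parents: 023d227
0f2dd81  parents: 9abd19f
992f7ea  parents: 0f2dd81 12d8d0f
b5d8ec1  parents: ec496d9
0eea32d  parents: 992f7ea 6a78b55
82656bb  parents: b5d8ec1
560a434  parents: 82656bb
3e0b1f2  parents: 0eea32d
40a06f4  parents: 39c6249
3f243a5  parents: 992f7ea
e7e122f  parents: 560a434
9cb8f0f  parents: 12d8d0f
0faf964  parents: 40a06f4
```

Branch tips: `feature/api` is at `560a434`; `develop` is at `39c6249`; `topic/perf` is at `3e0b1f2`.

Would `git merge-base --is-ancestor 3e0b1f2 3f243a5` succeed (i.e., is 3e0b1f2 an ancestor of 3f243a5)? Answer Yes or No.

No

Ancestors of 3f243a5: {023d227, 0f2dd81, 12d8d0f, 3f243a5, 454186a, 608c04e, 81b27e0, 992f7ea, 9abd19f, e609378}.
3e0b1f2 is not in that set, so it is not an ancestor of 3f243a5.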